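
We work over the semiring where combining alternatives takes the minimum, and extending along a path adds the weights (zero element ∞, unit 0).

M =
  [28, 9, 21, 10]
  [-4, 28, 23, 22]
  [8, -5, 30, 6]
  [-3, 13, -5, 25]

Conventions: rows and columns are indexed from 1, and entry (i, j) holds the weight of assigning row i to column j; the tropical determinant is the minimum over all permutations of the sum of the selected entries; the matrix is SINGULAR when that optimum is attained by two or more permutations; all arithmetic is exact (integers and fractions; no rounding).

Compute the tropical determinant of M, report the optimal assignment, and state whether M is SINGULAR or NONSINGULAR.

σ = (1, 2, 3, 4): 28 + 28 + 30 + 25 = 111
σ = (1, 2, 4, 3): 28 + 28 + 6 + (-5) = 57
σ = (1, 3, 2, 4): 28 + 23 + (-5) + 25 = 71
σ = (1, 3, 4, 2): 28 + 23 + 6 + 13 = 70
σ = (1, 4, 2, 3): 28 + 22 + (-5) + (-5) = 40
σ = (1, 4, 3, 2): 28 + 22 + 30 + 13 = 93
σ = (2, 1, 3, 4): 9 + (-4) + 30 + 25 = 60
σ = (2, 1, 4, 3): 9 + (-4) + 6 + (-5) = 6
σ = (2, 3, 1, 4): 9 + 23 + 8 + 25 = 65
σ = (2, 3, 4, 1): 9 + 23 + 6 + (-3) = 35
σ = (2, 4, 1, 3): 9 + 22 + 8 + (-5) = 34
σ = (2, 4, 3, 1): 9 + 22 + 30 + (-3) = 58
σ = (3, 1, 2, 4): 21 + (-4) + (-5) + 25 = 37
σ = (3, 1, 4, 2): 21 + (-4) + 6 + 13 = 36
σ = (3, 2, 1, 4): 21 + 28 + 8 + 25 = 82
σ = (3, 2, 4, 1): 21 + 28 + 6 + (-3) = 52
σ = (3, 4, 1, 2): 21 + 22 + 8 + 13 = 64
σ = (3, 4, 2, 1): 21 + 22 + (-5) + (-3) = 35
σ = (4, 1, 2, 3): 10 + (-4) + (-5) + (-5) = -4
σ = (4, 1, 3, 2): 10 + (-4) + 30 + 13 = 49
σ = (4, 2, 1, 3): 10 + 28 + 8 + (-5) = 41
σ = (4, 2, 3, 1): 10 + 28 + 30 + (-3) = 65
σ = (4, 3, 1, 2): 10 + 23 + 8 + 13 = 54
σ = (4, 3, 2, 1): 10 + 23 + (-5) + (-3) = 25
Optimal value attained by: σ = (4, 1, 2, 3).
Answer: det⊕(M) = -4; verdict: NONSINGULAR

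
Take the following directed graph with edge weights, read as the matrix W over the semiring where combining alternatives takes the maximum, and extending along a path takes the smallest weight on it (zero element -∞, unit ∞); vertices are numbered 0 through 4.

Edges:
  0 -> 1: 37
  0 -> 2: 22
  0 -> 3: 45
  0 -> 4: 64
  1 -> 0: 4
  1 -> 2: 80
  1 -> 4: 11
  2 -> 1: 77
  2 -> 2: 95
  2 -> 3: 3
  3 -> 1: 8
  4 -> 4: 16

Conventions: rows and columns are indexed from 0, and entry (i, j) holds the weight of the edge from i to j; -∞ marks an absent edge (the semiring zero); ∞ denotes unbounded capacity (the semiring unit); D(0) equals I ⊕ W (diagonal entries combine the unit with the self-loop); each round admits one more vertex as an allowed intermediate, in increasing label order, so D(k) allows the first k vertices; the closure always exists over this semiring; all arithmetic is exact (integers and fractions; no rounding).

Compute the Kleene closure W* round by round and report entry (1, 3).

D(0):
  [∞, 37, 22, 45, 64]
  [4, ∞, 80, -∞, 11]
  [-∞, 77, ∞, 3, -∞]
  [-∞, 8, -∞, ∞, -∞]
  [-∞, -∞, -∞, -∞, ∞]
D(1):
  [∞, 37, 22, 45, 64]
  [4, ∞, 80, 4, 11]
  [-∞, 77, ∞, 3, -∞]
  [-∞, 8, -∞, ∞, -∞]
  [-∞, -∞, -∞, -∞, ∞]
D(2):
  [∞, 37, 37, 45, 64]
  [4, ∞, 80, 4, 11]
  [4, 77, ∞, 4, 11]
  [4, 8, 8, ∞, 8]
  [-∞, -∞, -∞, -∞, ∞]
D(3):
  [∞, 37, 37, 45, 64]
  [4, ∞, 80, 4, 11]
  [4, 77, ∞, 4, 11]
  [4, 8, 8, ∞, 8]
  [-∞, -∞, -∞, -∞, ∞]
D(4):
  [∞, 37, 37, 45, 64]
  [4, ∞, 80, 4, 11]
  [4, 77, ∞, 4, 11]
  [4, 8, 8, ∞, 8]
  [-∞, -∞, -∞, -∞, ∞]
D(5):
  [∞, 37, 37, 45, 64]
  [4, ∞, 80, 4, 11]
  [4, 77, ∞, 4, 11]
  [4, 8, 8, ∞, 8]
  [-∞, -∞, -∞, -∞, ∞]
Answer: W*[1][3] = 4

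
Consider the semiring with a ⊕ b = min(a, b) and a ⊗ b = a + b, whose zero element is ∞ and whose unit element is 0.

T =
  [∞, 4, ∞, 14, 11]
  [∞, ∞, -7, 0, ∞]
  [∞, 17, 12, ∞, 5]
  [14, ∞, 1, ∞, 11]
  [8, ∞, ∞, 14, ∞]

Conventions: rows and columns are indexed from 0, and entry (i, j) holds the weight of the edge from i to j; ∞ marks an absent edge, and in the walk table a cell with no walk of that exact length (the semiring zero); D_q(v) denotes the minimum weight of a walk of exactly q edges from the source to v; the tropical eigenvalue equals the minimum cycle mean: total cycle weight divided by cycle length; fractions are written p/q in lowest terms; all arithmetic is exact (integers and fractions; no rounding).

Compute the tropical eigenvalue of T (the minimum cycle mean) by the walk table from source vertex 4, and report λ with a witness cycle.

q=0: [∞, ∞, ∞, ∞, 0]
q=1: [8, ∞, ∞, 14, ∞]
q=2: [28, 12, 15, 22, 19]
q=3: [27, 32, 5, 12, 20]
q=4: [26, 22, 13, 32, 10]
q=5: [18, 30, 15, 22, 18]
Optimal cycle mean attained by: cycle 0->1->2->4->0, total 4 + (-7) + 5 + 8, length 4.
Answer: λ = 5/2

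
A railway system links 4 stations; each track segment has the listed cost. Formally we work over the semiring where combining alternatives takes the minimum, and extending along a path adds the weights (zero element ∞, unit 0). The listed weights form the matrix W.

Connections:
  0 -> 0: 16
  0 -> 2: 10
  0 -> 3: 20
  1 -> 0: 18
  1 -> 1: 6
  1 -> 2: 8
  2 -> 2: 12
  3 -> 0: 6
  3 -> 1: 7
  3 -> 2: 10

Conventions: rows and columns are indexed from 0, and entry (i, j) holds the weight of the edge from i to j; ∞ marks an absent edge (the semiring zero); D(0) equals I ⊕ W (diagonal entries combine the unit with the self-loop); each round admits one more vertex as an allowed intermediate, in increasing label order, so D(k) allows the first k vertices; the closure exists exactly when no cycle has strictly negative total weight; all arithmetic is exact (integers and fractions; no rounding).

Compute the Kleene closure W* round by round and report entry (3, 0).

D(0):
  [0, ∞, 10, 20]
  [18, 0, 8, ∞]
  [∞, ∞, 0, ∞]
  [6, 7, 10, 0]
D(1):
  [0, ∞, 10, 20]
  [18, 0, 8, 38]
  [∞, ∞, 0, ∞]
  [6, 7, 10, 0]
D(2):
  [0, ∞, 10, 20]
  [18, 0, 8, 38]
  [∞, ∞, 0, ∞]
  [6, 7, 10, 0]
D(3):
  [0, ∞, 10, 20]
  [18, 0, 8, 38]
  [∞, ∞, 0, ∞]
  [6, 7, 10, 0]
D(4):
  [0, 27, 10, 20]
  [18, 0, 8, 38]
  [∞, ∞, 0, ∞]
  [6, 7, 10, 0]
Answer: W*[3][0] = 6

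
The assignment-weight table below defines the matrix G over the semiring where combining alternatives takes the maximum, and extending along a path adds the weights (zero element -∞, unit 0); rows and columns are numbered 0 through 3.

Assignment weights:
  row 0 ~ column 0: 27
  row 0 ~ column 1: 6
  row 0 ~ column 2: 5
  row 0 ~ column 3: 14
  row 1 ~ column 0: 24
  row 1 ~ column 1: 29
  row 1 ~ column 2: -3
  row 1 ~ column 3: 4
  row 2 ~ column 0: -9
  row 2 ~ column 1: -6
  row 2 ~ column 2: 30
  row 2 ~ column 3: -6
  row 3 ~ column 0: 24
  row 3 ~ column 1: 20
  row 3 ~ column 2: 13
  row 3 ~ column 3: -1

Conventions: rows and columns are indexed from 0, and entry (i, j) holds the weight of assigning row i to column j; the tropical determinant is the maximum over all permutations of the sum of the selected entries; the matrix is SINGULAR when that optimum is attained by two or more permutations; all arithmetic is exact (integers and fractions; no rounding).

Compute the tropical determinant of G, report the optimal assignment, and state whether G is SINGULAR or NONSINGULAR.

σ = (0, 1, 2, 3): 27 + 29 + 30 + (-1) = 85
σ = (0, 1, 3, 2): 27 + 29 + (-6) + 13 = 63
σ = (0, 2, 1, 3): 27 + (-3) + (-6) + (-1) = 17
σ = (0, 2, 3, 1): 27 + (-3) + (-6) + 20 = 38
σ = (0, 3, 1, 2): 27 + 4 + (-6) + 13 = 38
σ = (0, 3, 2, 1): 27 + 4 + 30 + 20 = 81
σ = (1, 0, 2, 3): 6 + 24 + 30 + (-1) = 59
σ = (1, 0, 3, 2): 6 + 24 + (-6) + 13 = 37
σ = (1, 2, 0, 3): 6 + (-3) + (-9) + (-1) = -7
σ = (1, 2, 3, 0): 6 + (-3) + (-6) + 24 = 21
σ = (1, 3, 0, 2): 6 + 4 + (-9) + 13 = 14
σ = (1, 3, 2, 0): 6 + 4 + 30 + 24 = 64
σ = (2, 0, 1, 3): 5 + 24 + (-6) + (-1) = 22
σ = (2, 0, 3, 1): 5 + 24 + (-6) + 20 = 43
σ = (2, 1, 0, 3): 5 + 29 + (-9) + (-1) = 24
σ = (2, 1, 3, 0): 5 + 29 + (-6) + 24 = 52
σ = (2, 3, 0, 1): 5 + 4 + (-9) + 20 = 20
σ = (2, 3, 1, 0): 5 + 4 + (-6) + 24 = 27
σ = (3, 0, 1, 2): 14 + 24 + (-6) + 13 = 45
σ = (3, 0, 2, 1): 14 + 24 + 30 + 20 = 88
σ = (3, 1, 0, 2): 14 + 29 + (-9) + 13 = 47
σ = (3, 1, 2, 0): 14 + 29 + 30 + 24 = 97
σ = (3, 2, 0, 1): 14 + (-3) + (-9) + 20 = 22
σ = (3, 2, 1, 0): 14 + (-3) + (-6) + 24 = 29
Optimal value attained by: σ = (3, 1, 2, 0).
Answer: det⊕(G) = 97; verdict: NONSINGULAR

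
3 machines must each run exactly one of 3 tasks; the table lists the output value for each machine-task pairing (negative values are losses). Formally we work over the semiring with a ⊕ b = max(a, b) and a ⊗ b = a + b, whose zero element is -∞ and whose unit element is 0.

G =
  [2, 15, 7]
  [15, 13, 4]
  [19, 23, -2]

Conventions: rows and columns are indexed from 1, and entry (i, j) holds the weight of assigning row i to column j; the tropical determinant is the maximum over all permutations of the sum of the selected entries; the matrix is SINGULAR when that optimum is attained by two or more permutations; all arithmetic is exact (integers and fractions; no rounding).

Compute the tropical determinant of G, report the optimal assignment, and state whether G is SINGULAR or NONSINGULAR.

σ = (1, 2, 3): 2 + 13 + (-2) = 13
σ = (1, 3, 2): 2 + 4 + 23 = 29
σ = (2, 1, 3): 15 + 15 + (-2) = 28
σ = (2, 3, 1): 15 + 4 + 19 = 38
σ = (3, 1, 2): 7 + 15 + 23 = 45
σ = (3, 2, 1): 7 + 13 + 19 = 39
Optimal value attained by: σ = (3, 1, 2).
Answer: det⊕(G) = 45; verdict: NONSINGULAR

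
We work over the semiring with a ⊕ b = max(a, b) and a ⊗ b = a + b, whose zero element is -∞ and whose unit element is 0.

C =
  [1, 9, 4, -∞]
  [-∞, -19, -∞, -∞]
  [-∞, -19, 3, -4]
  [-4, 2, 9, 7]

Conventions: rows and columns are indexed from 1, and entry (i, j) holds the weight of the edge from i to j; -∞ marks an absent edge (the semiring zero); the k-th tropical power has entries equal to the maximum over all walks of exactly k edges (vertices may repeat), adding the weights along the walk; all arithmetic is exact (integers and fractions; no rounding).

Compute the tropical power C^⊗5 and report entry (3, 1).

C^⊗2:
  [2, 10, 7, 0]
  [-∞, -38, -∞, -∞]
  [-8, -2, 6, 3]
  [3, 9, 16, 14]
C^⊗3:
  [3, 11, 10, 7]
  [-∞, -57, -∞, -∞]
  [-1, 5, 12, 10]
  [10, 16, 23, 21]
C^⊗4:
  [4, 12, 16, 14]
  [-∞, -76, -∞, -∞]
  [6, 12, 19, 17]
  [17, 23, 30, 28]
C^⊗5:
  [10, 16, 23, 21]
  [-∞, -95, -∞, -∞]
  [13, 19, 26, 24]
  [24, 30, 37, 35]
Key observation: the optimum is the walk 3->4->4->4->4->1, with weight (-4) + 7 + 7 + 7 + (-4) = 13.
Optimal value attained by: walk 3->4->4->4->4->1.
Answer: (C^⊗5)[3][1] = 13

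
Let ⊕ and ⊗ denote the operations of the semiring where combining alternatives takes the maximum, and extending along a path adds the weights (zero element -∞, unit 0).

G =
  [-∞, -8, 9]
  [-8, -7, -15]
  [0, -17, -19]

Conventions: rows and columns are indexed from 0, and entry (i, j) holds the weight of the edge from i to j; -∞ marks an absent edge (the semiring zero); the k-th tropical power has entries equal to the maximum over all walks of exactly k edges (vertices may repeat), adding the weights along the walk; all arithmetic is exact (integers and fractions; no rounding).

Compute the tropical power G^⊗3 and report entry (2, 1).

G^⊗2:
  [9, -8, -10]
  [-15, -14, 1]
  [-19, -8, 9]
G^⊗3:
  [-10, 1, 18]
  [1, -16, -6]
  [9, -8, -10]
Key observation: the optimum is the walk 2->0->2->1, with weight 0 + 9 + (-17) = -8.
Optimal value attained by: walk 2->0->2->1.
Answer: (G^⊗3)[2][1] = -8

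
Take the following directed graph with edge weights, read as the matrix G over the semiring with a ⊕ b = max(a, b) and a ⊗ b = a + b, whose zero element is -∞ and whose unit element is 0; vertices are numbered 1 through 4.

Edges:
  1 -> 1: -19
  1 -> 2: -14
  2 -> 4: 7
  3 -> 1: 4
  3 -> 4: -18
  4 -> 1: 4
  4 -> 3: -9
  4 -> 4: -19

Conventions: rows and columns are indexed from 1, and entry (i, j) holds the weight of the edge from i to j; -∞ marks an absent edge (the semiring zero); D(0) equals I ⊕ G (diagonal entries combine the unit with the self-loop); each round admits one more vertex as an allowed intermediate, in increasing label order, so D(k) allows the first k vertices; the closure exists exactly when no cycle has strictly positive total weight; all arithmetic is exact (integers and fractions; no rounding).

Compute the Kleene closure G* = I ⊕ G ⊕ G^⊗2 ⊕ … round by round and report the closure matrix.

D(0):
  [0, -14, -∞, -∞]
  [-∞, 0, -∞, 7]
  [4, -∞, 0, -18]
  [4, -∞, -9, 0]
D(1):
  [0, -14, -∞, -∞]
  [-∞, 0, -∞, 7]
  [4, -10, 0, -18]
  [4, -10, -9, 0]
D(2):
  [0, -14, -∞, -7]
  [-∞, 0, -∞, 7]
  [4, -10, 0, -3]
  [4, -10, -9, 0]
D(3):
  [0, -14, -∞, -7]
  [-∞, 0, -∞, 7]
  [4, -10, 0, -3]
  [4, -10, -9, 0]
D(4):
  [0, -14, -16, -7]
  [11, 0, -2, 7]
  [4, -10, 0, -3]
  [4, -10, -9, 0]
Answer: G* = [[0, -14, -16, -7], [11, 0, -2, 7], [4, -10, 0, -3], [4, -10, -9, 0]]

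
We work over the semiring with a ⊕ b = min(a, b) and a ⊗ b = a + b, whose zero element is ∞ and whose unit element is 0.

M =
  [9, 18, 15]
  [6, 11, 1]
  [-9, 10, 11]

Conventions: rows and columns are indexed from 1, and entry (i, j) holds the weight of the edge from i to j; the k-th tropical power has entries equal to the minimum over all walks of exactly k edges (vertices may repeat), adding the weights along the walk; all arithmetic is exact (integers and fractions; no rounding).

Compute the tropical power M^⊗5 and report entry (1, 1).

M^⊗2:
  [6, 25, 19]
  [-8, 11, 12]
  [0, 9, 6]
M^⊗3:
  [10, 24, 21]
  [1, 10, 7]
  [-3, 16, 10]
M^⊗4:
  [12, 28, 25]
  [-2, 17, 11]
  [1, 15, 12]
M^⊗5:
  [16, 30, 27]
  [2, 16, 13]
  [3, 19, 16]
Key observation: the optimum is the walk 1->2->3->1->3->1, with weight 18 + 1 + (-9) + 15 + (-9) = 16.
Optimal value attained by: walk 1->2->3->1->3->1.
Answer: (M^⊗5)[1][1] = 16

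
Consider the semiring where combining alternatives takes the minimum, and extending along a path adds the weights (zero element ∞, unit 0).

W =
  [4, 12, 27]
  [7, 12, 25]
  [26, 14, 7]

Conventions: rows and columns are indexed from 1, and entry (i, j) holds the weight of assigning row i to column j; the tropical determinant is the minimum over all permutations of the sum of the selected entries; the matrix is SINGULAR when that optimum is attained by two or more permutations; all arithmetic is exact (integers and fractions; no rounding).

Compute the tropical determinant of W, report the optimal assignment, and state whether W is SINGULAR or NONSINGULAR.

σ = (1, 2, 3): 4 + 12 + 7 = 23
σ = (1, 3, 2): 4 + 25 + 14 = 43
σ = (2, 1, 3): 12 + 7 + 7 = 26
σ = (2, 3, 1): 12 + 25 + 26 = 63
σ = (3, 1, 2): 27 + 7 + 14 = 48
σ = (3, 2, 1): 27 + 12 + 26 = 65
Optimal value attained by: σ = (1, 2, 3).
Answer: det⊕(W) = 23; verdict: NONSINGULAR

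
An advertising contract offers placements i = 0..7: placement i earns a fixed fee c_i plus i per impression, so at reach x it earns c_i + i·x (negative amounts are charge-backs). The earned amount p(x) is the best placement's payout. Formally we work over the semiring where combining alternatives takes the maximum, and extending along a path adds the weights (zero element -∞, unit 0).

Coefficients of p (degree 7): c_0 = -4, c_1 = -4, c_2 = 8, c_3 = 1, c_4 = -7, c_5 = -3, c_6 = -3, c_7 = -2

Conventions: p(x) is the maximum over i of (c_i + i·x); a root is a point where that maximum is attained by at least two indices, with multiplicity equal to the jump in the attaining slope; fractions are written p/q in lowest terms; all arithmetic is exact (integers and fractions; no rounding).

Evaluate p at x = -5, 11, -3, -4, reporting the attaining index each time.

p(-5) = max(-4+0·(-5)=-4, -4+1·(-5)=-9, 8+2·(-5)=-2, 1+3·(-5)=-14, -7+4·(-5)=-27, -3+5·(-5)=-28, -3+6·(-5)=-33, -2+7·(-5)=-37) = -2 (attained by i=2)
p(11) = max(-4+0·11=-4, -4+1·11=7, 8+2·11=30, 1+3·11=34, -7+4·11=37, -3+5·11=52, -3+6·11=63, -2+7·11=75) = 75 (attained by i=7)
p(-3) = max(-4+0·(-3)=-4, -4+1·(-3)=-7, 8+2·(-3)=2, 1+3·(-3)=-8, -7+4·(-3)=-19, -3+5·(-3)=-18, -3+6·(-3)=-21, -2+7·(-3)=-23) = 2 (attained by i=2)
p(-4) = max(-4+0·(-4)=-4, -4+1·(-4)=-8, 8+2·(-4)=0, 1+3·(-4)=-11, -7+4·(-4)=-23, -3+5·(-4)=-23, -3+6·(-4)=-27, -2+7·(-4)=-30) = 0 (attained by i=2)
Answer: p(-5) = -2; p(11) = 75; p(-3) = 2; p(-4) = 0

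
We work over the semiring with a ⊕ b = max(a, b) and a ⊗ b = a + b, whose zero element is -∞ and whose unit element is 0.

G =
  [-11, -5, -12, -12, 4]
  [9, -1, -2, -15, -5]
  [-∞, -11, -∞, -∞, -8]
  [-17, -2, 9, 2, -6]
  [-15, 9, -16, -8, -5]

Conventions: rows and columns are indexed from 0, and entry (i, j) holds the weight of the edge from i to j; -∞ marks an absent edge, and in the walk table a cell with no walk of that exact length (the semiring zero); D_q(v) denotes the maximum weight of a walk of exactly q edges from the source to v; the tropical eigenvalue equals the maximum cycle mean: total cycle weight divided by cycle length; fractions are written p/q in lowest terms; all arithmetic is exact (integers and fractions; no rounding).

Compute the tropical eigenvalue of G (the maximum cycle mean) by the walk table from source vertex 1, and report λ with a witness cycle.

q=0: [-∞, 0, -∞, -∞, -∞]
q=1: [9, -1, -2, -15, -5]
q=2: [8, 4, -3, -3, 13]
q=3: [13, 22, 6, 5, 12]
q=4: [31, 21, 20, 7, 17]
q=5: [30, 26, 19, 19, 35]
Optimal cycle mean attained by: cycle 0->4->1->0, total 4 + 9 + 9, length 3.
Answer: λ = 22/3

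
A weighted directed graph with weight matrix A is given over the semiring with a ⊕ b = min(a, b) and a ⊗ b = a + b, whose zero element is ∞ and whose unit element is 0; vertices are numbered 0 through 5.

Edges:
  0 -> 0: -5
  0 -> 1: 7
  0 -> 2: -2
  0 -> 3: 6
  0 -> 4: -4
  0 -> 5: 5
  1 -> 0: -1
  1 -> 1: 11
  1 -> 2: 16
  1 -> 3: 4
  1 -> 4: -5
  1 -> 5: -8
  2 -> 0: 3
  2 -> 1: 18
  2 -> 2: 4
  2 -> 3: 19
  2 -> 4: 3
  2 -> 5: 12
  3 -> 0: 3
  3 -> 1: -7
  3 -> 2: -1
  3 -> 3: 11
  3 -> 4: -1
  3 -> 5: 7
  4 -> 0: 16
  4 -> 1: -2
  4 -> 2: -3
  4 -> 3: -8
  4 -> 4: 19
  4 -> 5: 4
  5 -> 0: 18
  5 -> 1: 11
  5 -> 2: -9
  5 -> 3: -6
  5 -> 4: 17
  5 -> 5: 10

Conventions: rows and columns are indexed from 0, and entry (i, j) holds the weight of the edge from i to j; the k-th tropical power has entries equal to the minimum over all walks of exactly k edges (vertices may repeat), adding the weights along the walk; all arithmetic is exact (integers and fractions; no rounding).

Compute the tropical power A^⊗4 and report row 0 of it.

A^⊗2:
  [-10, -6, -7, -12, -9, -1]
  [-6, -7, -17, -14, -5, -1]
  [-2, 1, 0, -5, -1, 7]
  [-8, -3, -4, -9, -12, -15]
  [-5, -15, -9, -2, -9, -10]
  [-6, -13, -7, 4, -7, 1]
A^⊗3:
  [-15, -19, -13, -17, -14, -14]
  [-14, -21, -15, -13, -15, -15]
  [-7, -12, -6, -9, -6, -7]
  [-13, -16, -24, -21, -12, -11]
  [-16, -11, -19, -17, -20, -23]
  [-14, -9, -10, -15, -18, -21]
A^⊗4:
  [-20, -24, -23, -22, -24, -27]
  [-22, -20, -24, -23, -26, -29]
  [-13, -16, -16, -14, -17, -20]
  [-21, -28, -22, -20, -22, -24]
  [-21, -24, -32, -29, -20, -19]
  [-19, -22, -30, -27, -18, -17]
Answer: row 0 of A^⊗4 = [-20, -24, -23, -22, -24, -27]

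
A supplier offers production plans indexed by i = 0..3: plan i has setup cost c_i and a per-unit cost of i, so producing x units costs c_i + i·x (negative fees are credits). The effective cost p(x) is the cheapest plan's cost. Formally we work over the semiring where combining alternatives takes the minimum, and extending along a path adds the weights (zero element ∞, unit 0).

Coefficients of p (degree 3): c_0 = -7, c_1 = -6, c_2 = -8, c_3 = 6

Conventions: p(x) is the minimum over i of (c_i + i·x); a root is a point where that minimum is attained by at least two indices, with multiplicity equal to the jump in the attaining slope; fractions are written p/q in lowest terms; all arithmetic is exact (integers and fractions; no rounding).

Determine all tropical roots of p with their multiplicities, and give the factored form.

hull edge (i=0, c=-7) to (i=2, c=-8): slope -1/2, span 2
hull edge (i=2, c=-8) to (i=3, c=6): slope 14, span 1
Factored form: p(x) = 6 ⊗ (x ⊕ (-14)) ⊗ (x ⊕ 1/2) ⊗ (x ⊕ 1/2)
Answer: roots = -14 (mult 1), 1/2 (mult 2)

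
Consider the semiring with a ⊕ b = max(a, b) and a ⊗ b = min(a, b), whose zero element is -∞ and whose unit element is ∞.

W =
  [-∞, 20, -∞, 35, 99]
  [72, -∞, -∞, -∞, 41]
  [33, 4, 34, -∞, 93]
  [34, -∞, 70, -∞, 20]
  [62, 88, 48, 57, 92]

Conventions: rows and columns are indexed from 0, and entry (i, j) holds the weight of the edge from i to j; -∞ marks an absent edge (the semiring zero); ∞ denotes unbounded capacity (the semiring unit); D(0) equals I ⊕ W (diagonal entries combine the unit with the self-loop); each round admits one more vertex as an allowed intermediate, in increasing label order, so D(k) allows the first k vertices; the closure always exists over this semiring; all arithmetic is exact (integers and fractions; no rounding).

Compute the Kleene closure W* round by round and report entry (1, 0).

D(0):
  [∞, 20, -∞, 35, 99]
  [72, ∞, -∞, -∞, 41]
  [33, 4, ∞, -∞, 93]
  [34, -∞, 70, ∞, 20]
  [62, 88, 48, 57, ∞]
D(1):
  [∞, 20, -∞, 35, 99]
  [72, ∞, -∞, 35, 72]
  [33, 20, ∞, 33, 93]
  [34, 20, 70, ∞, 34]
  [62, 88, 48, 57, ∞]
D(2):
  [∞, 20, -∞, 35, 99]
  [72, ∞, -∞, 35, 72]
  [33, 20, ∞, 33, 93]
  [34, 20, 70, ∞, 34]
  [72, 88, 48, 57, ∞]
D(3):
  [∞, 20, -∞, 35, 99]
  [72, ∞, -∞, 35, 72]
  [33, 20, ∞, 33, 93]
  [34, 20, 70, ∞, 70]
  [72, 88, 48, 57, ∞]
D(4):
  [∞, 20, 35, 35, 99]
  [72, ∞, 35, 35, 72]
  [33, 20, ∞, 33, 93]
  [34, 20, 70, ∞, 70]
  [72, 88, 57, 57, ∞]
D(5):
  [∞, 88, 57, 57, 99]
  [72, ∞, 57, 57, 72]
  [72, 88, ∞, 57, 93]
  [70, 70, 70, ∞, 70]
  [72, 88, 57, 57, ∞]
Answer: W*[1][0] = 72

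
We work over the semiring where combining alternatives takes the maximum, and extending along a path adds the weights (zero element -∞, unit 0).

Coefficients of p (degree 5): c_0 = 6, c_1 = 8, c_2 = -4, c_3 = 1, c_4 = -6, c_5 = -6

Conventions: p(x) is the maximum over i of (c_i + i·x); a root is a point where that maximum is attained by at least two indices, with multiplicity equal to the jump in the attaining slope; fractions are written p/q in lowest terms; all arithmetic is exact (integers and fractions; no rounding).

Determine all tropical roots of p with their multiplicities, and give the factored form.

hull edge (i=0, c=6) to (i=1, c=8): slope 2, span 1
hull edge (i=1, c=8) to (i=5, c=-6): slope -7/2, span 4
Factored form: p(x) = -6 ⊗ (x ⊕ (-2)) ⊗ (x ⊕ 7/2) ⊗ (x ⊕ 7/2) ⊗ (x ⊕ 7/2) ⊗ (x ⊕ 7/2)
Answer: roots = -2 (mult 1), 7/2 (mult 4)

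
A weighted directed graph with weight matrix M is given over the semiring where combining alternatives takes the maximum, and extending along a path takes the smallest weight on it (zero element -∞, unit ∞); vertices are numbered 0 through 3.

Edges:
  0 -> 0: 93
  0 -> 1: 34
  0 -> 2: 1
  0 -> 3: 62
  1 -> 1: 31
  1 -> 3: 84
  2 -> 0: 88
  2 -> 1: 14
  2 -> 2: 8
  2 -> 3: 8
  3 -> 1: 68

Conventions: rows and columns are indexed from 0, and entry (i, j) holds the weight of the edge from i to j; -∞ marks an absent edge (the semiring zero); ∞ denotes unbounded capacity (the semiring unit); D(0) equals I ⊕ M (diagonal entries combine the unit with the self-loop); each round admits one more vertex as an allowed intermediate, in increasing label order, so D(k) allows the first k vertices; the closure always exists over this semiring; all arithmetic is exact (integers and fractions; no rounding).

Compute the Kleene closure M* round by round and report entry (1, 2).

D(0):
  [∞, 34, 1, 62]
  [-∞, ∞, -∞, 84]
  [88, 14, ∞, 8]
  [-∞, 68, -∞, ∞]
D(1):
  [∞, 34, 1, 62]
  [-∞, ∞, -∞, 84]
  [88, 34, ∞, 62]
  [-∞, 68, -∞, ∞]
D(2):
  [∞, 34, 1, 62]
  [-∞, ∞, -∞, 84]
  [88, 34, ∞, 62]
  [-∞, 68, -∞, ∞]
D(3):
  [∞, 34, 1, 62]
  [-∞, ∞, -∞, 84]
  [88, 34, ∞, 62]
  [-∞, 68, -∞, ∞]
D(4):
  [∞, 62, 1, 62]
  [-∞, ∞, -∞, 84]
  [88, 62, ∞, 62]
  [-∞, 68, -∞, ∞]
Answer: M*[1][2] = -∞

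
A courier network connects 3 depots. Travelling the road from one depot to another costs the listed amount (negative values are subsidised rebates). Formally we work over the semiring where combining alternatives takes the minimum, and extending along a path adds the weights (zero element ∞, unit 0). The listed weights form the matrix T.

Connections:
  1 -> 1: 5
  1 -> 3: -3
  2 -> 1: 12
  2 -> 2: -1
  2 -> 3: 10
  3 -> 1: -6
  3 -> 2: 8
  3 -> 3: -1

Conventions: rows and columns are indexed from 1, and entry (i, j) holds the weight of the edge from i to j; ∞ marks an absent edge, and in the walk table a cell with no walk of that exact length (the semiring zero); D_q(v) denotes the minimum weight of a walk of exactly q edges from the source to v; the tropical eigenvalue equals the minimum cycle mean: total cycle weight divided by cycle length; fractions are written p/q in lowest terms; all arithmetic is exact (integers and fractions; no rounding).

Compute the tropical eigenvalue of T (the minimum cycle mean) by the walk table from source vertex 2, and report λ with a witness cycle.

q=0: [∞, 0, ∞]
q=1: [12, -1, 10]
q=2: [4, -2, 9]
q=3: [3, -3, 1]
Optimal cycle mean attained by: cycle 1->3->1, total (-3) + (-6), length 2.
Answer: λ = -9/2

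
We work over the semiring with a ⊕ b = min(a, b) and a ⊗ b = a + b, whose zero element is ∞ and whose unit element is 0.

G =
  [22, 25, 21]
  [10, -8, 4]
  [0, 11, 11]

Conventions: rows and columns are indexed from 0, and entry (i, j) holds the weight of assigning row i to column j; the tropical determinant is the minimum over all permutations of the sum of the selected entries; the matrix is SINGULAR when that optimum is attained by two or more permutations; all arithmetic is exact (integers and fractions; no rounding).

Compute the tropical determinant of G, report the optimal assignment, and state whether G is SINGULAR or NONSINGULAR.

σ = (0, 1, 2): 22 + (-8) + 11 = 25
σ = (0, 2, 1): 22 + 4 + 11 = 37
σ = (1, 0, 2): 25 + 10 + 11 = 46
σ = (1, 2, 0): 25 + 4 + 0 = 29
σ = (2, 0, 1): 21 + 10 + 11 = 42
σ = (2, 1, 0): 21 + (-8) + 0 = 13
Optimal value attained by: σ = (2, 1, 0).
Answer: det⊕(G) = 13; verdict: NONSINGULAR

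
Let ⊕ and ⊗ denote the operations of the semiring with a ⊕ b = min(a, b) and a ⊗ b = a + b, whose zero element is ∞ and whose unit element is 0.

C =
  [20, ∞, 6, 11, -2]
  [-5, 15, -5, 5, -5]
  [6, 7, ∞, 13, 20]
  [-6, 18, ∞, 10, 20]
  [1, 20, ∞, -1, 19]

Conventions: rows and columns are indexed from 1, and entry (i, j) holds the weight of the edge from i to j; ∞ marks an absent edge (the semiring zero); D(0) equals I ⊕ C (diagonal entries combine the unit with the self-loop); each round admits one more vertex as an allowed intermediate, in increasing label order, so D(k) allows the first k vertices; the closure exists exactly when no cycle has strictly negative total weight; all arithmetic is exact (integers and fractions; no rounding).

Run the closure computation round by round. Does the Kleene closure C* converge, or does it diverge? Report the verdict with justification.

D(0):
  [0, ∞, 6, 11, -2]
  [-5, 0, -5, 5, -5]
  [6, 7, 0, 13, 20]
  [-6, 18, ∞, 0, 20]
  [1, 20, ∞, -1, 0]
Detection: at round 1, diagonal entry (5, 5) turns strictly negative.
Key observation: the cycle 5->1->5 has total weight 1 + (-2), which is strictly negative.
Answer: DIVERGES — negative cycle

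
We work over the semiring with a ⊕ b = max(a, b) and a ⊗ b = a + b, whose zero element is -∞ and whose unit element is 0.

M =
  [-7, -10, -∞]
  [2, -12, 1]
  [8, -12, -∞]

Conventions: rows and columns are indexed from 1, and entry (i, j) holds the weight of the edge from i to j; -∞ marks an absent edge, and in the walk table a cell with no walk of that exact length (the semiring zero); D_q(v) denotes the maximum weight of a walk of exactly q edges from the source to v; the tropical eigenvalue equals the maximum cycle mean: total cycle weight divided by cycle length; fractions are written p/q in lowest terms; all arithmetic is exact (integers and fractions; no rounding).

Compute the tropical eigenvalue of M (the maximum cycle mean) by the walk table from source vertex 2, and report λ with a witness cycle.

q=0: [-∞, 0, -∞]
q=1: [2, -12, 1]
q=2: [9, -8, -11]
q=3: [2, -1, -7]
Optimal cycle mean attained by: cycle 1->2->3->1, total (-10) + 1 + 8, length 3.
Answer: λ = -1/3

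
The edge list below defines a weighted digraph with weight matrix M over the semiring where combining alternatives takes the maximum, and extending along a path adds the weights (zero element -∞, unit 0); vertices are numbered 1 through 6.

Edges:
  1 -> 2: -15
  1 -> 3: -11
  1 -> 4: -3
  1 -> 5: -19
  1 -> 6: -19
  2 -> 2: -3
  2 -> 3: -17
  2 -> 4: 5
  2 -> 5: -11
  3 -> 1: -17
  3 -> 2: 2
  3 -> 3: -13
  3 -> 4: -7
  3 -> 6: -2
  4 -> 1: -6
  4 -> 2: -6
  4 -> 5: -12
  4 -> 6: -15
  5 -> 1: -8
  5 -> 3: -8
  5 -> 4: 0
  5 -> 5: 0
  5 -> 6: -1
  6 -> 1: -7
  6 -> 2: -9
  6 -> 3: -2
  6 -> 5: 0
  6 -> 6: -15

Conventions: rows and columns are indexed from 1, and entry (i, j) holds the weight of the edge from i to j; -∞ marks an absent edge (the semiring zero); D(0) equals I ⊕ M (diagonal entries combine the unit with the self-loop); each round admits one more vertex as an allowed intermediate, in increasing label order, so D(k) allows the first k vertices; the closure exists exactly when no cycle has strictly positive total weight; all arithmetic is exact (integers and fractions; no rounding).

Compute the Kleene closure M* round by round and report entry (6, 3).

D(0):
  [0, -15, -11, -3, -19, -19]
  [-∞, 0, -17, 5, -11, -∞]
  [-17, 2, 0, -7, -∞, -2]
  [-6, -6, -∞, 0, -12, -15]
  [-8, -∞, -8, 0, 0, -1]
  [-7, -9, -2, -∞, 0, 0]
D(1):
  [0, -15, -11, -3, -19, -19]
  [-∞, 0, -17, 5, -11, -∞]
  [-17, 2, 0, -7, -36, -2]
  [-6, -6, -17, 0, -12, -15]
  [-8, -23, -8, 0, 0, -1]
  [-7, -9, -2, -10, 0, 0]
D(2):
  [0, -15, -11, -3, -19, -19]
  [-∞, 0, -17, 5, -11, -∞]
  [-17, 2, 0, 7, -9, -2]
  [-6, -6, -17, 0, -12, -15]
  [-8, -23, -8, 0, 0, -1]
  [-7, -9, -2, -4, 0, 0]
D(3):
  [0, -9, -11, -3, -19, -13]
  [-34, 0, -17, 5, -11, -19]
  [-17, 2, 0, 7, -9, -2]
  [-6, -6, -17, 0, -12, -15]
  [-8, -6, -8, 0, 0, -1]
  [-7, 0, -2, 5, 0, 0]
D(4):
  [0, -9, -11, -3, -15, -13]
  [-1, 0, -12, 5, -7, -10]
  [1, 2, 0, 7, -5, -2]
  [-6, -6, -17, 0, -12, -15]
  [-6, -6, -8, 0, 0, -1]
  [-1, 0, -2, 5, 0, 0]
D(5):
  [0, -9, -11, -3, -15, -13]
  [-1, 0, -12, 5, -7, -8]
  [1, 2, 0, 7, -5, -2]
  [-6, -6, -17, 0, -12, -13]
  [-6, -6, -8, 0, 0, -1]
  [-1, 0, -2, 5, 0, 0]
D(6):
  [0, -9, -11, -3, -13, -13]
  [-1, 0, -10, 5, -7, -8]
  [1, 2, 0, 7, -2, -2]
  [-6, -6, -15, 0, -12, -13]
  [-2, -1, -3, 4, 0, -1]
  [-1, 0, -2, 5, 0, 0]
Answer: M*[6][3] = -2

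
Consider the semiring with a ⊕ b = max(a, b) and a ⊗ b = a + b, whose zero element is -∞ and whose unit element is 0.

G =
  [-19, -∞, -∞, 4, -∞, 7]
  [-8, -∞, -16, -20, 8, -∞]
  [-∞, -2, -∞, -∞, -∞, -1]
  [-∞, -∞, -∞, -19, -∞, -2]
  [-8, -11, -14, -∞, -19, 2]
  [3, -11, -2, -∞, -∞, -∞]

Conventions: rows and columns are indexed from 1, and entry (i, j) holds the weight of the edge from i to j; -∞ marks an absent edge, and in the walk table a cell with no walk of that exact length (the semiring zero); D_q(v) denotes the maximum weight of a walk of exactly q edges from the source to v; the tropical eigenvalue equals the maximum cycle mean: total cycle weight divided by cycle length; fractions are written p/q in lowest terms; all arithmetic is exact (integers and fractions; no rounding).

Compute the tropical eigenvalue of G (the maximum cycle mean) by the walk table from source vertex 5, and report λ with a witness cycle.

q=0: [-∞, -∞, -∞, -∞, 0, -∞]
q=1: [-8, -11, -14, -∞, -19, 2]
q=2: [5, -9, 0, -4, -3, -1]
q=3: [2, -2, -3, 9, -1, 12]
q=4: [15, 1, 10, 6, 6, 9]
q=5: [12, 8, 7, 19, 9, 22]
q=6: [25, 11, 20, 16, 16, 19]
Optimal cycle mean attained by: cycle 1->6->1, total 7 + 3, length 2.
Answer: λ = 5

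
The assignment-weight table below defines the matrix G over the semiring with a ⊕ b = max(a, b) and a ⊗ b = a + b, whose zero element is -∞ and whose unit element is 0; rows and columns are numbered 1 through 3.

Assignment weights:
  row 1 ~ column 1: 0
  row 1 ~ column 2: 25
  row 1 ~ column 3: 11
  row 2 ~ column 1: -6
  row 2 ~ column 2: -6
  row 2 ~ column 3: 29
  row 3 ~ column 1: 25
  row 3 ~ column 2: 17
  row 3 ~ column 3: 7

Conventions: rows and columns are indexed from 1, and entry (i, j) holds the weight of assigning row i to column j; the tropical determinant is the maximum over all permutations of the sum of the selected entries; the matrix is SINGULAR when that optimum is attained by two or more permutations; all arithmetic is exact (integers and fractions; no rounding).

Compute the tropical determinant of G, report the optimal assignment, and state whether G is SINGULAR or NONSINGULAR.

σ = (1, 2, 3): 0 + (-6) + 7 = 1
σ = (1, 3, 2): 0 + 29 + 17 = 46
σ = (2, 1, 3): 25 + (-6) + 7 = 26
σ = (2, 3, 1): 25 + 29 + 25 = 79
σ = (3, 1, 2): 11 + (-6) + 17 = 22
σ = (3, 2, 1): 11 + (-6) + 25 = 30
Optimal value attained by: σ = (2, 3, 1).
Answer: det⊕(G) = 79; verdict: NONSINGULAR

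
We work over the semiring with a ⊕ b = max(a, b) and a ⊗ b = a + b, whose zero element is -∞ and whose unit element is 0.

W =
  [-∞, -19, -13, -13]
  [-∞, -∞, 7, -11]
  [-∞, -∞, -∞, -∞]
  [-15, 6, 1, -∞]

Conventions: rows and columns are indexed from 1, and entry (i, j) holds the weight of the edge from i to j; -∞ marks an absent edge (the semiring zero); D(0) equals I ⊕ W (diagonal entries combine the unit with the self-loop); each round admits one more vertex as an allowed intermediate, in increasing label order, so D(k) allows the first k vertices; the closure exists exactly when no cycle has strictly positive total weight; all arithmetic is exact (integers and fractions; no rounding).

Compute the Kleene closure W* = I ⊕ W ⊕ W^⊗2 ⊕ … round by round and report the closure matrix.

D(0):
  [0, -19, -13, -13]
  [-∞, 0, 7, -11]
  [-∞, -∞, 0, -∞]
  [-15, 6, 1, 0]
D(1):
  [0, -19, -13, -13]
  [-∞, 0, 7, -11]
  [-∞, -∞, 0, -∞]
  [-15, 6, 1, 0]
D(2):
  [0, -19, -12, -13]
  [-∞, 0, 7, -11]
  [-∞, -∞, 0, -∞]
  [-15, 6, 13, 0]
D(3):
  [0, -19, -12, -13]
  [-∞, 0, 7, -11]
  [-∞, -∞, 0, -∞]
  [-15, 6, 13, 0]
D(4):
  [0, -7, 0, -13]
  [-26, 0, 7, -11]
  [-∞, -∞, 0, -∞]
  [-15, 6, 13, 0]
Answer: W* = [[0, -7, 0, -13], [-26, 0, 7, -11], [-∞, -∞, 0, -∞], [-15, 6, 13, 0]]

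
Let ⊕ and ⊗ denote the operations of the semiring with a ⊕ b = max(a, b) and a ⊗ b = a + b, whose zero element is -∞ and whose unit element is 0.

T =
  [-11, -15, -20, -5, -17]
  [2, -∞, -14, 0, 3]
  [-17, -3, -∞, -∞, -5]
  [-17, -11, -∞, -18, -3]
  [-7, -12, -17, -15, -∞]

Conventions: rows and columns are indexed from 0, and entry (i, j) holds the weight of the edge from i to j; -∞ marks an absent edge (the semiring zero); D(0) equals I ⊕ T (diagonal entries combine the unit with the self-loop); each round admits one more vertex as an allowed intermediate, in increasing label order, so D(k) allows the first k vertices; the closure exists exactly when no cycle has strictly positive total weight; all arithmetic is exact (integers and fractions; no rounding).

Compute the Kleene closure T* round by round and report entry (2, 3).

D(0):
  [0, -15, -20, -5, -17]
  [2, 0, -14, 0, 3]
  [-17, -3, 0, -∞, -5]
  [-17, -11, -∞, 0, -3]
  [-7, -12, -17, -15, 0]
D(1):
  [0, -15, -20, -5, -17]
  [2, 0, -14, 0, 3]
  [-17, -3, 0, -22, -5]
  [-17, -11, -37, 0, -3]
  [-7, -12, -17, -12, 0]
D(2):
  [0, -15, -20, -5, -12]
  [2, 0, -14, 0, 3]
  [-1, -3, 0, -3, 0]
  [-9, -11, -25, 0, -3]
  [-7, -12, -17, -12, 0]
D(3):
  [0, -15, -20, -5, -12]
  [2, 0, -14, 0, 3]
  [-1, -3, 0, -3, 0]
  [-9, -11, -25, 0, -3]
  [-7, -12, -17, -12, 0]
D(4):
  [0, -15, -20, -5, -8]
  [2, 0, -14, 0, 3]
  [-1, -3, 0, -3, 0]
  [-9, -11, -25, 0, -3]
  [-7, -12, -17, -12, 0]
D(5):
  [0, -15, -20, -5, -8]
  [2, 0, -14, 0, 3]
  [-1, -3, 0, -3, 0]
  [-9, -11, -20, 0, -3]
  [-7, -12, -17, -12, 0]
Answer: T*[2][3] = -3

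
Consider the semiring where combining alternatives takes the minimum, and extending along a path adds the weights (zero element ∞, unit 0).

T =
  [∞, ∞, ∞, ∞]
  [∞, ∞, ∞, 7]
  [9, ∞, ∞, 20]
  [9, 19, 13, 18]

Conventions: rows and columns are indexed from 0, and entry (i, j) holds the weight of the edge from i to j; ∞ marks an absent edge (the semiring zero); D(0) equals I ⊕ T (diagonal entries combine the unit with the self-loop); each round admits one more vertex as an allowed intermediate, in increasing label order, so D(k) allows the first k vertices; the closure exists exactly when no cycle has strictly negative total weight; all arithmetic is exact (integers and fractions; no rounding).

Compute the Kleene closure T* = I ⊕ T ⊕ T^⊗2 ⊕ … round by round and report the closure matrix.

D(0):
  [0, ∞, ∞, ∞]
  [∞, 0, ∞, 7]
  [9, ∞, 0, 20]
  [9, 19, 13, 0]
D(1):
  [0, ∞, ∞, ∞]
  [∞, 0, ∞, 7]
  [9, ∞, 0, 20]
  [9, 19, 13, 0]
D(2):
  [0, ∞, ∞, ∞]
  [∞, 0, ∞, 7]
  [9, ∞, 0, 20]
  [9, 19, 13, 0]
D(3):
  [0, ∞, ∞, ∞]
  [∞, 0, ∞, 7]
  [9, ∞, 0, 20]
  [9, 19, 13, 0]
D(4):
  [0, ∞, ∞, ∞]
  [16, 0, 20, 7]
  [9, 39, 0, 20]
  [9, 19, 13, 0]
Answer: T* = [[0, ∞, ∞, ∞], [16, 0, 20, 7], [9, 39, 0, 20], [9, 19, 13, 0]]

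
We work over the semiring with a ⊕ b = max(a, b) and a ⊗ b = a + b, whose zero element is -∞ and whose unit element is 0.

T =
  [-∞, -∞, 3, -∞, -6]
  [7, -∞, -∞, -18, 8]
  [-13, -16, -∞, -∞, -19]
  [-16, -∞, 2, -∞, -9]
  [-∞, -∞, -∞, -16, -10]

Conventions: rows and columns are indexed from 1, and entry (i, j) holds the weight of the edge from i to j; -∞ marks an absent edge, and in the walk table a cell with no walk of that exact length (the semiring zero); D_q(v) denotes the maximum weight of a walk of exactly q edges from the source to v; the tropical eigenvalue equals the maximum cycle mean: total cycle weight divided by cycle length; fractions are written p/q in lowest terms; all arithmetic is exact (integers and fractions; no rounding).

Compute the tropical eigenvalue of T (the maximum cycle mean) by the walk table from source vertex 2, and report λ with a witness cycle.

q=0: [-∞, 0, -∞, -∞, -∞]
q=1: [7, -∞, -∞, -18, 8]
q=2: [-34, -∞, 10, -8, 1]
q=3: [-3, -6, -6, -15, -9]
q=4: [1, -22, 0, -24, 2]
q=5: [-13, -16, 4, -14, -5]
Optimal cycle mean attained by: cycle 1->3->2->1, total 3 + (-16) + 7, length 3.
Answer: λ = -2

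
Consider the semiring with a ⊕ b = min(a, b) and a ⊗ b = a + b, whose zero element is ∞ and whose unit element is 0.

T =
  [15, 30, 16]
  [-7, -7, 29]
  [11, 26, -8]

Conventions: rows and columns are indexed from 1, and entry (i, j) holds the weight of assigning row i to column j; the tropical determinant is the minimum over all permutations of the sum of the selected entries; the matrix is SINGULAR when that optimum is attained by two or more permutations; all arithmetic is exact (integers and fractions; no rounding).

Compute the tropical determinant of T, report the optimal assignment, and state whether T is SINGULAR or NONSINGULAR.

σ = (1, 2, 3): 15 + (-7) + (-8) = 0
σ = (1, 3, 2): 15 + 29 + 26 = 70
σ = (2, 1, 3): 30 + (-7) + (-8) = 15
σ = (2, 3, 1): 30 + 29 + 11 = 70
σ = (3, 1, 2): 16 + (-7) + 26 = 35
σ = (3, 2, 1): 16 + (-7) + 11 = 20
Optimal value attained by: σ = (1, 2, 3).
Answer: det⊕(T) = 0; verdict: NONSINGULAR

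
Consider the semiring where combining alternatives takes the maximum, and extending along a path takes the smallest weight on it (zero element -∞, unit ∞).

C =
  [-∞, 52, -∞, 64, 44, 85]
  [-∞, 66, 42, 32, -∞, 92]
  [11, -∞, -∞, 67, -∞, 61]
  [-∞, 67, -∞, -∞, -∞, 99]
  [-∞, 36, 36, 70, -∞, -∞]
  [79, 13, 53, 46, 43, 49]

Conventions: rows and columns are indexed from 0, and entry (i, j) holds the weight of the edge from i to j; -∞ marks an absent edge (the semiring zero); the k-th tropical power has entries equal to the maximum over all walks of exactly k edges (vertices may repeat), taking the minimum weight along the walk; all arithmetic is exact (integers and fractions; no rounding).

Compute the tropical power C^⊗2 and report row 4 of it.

C^⊗2:
  [79, 64, 53, 46, 43, 64]
  [79, 66, 53, 46, 43, 66]
  [61, 67, 53, 46, 43, 67]
  [79, 66, 53, 46, 43, 67]
  [11, 67, 36, 36, -∞, 70]
  [49, 52, 49, 64, 44, 79]
Answer: row 4 of C^⊗2 = [11, 67, 36, 36, -∞, 70]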